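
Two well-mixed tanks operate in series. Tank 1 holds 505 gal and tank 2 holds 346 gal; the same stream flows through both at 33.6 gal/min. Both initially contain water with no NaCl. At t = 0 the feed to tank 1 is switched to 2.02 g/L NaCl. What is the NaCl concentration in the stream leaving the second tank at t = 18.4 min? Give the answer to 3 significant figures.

Each tank obeys Vᵢ dCᵢ/dt = Q(Cᵢ₋₁ − Cᵢ), so τᵢ = Vᵢ/Q.
τ₁ = 505/33.6 = 15.030 min; τ₂ = 346/33.6 = 10.298 min.
Solving the cascade with C₁(0)=C₂(0)=0 gives C₂(t) = C_in[1 − (τ₁ e^(−t/τ₁) − τ₂ e^(−t/τ₂))/(τ₁ − τ₂)].
At t = 18.4: e^(−t/τ₁) = 0.29398, e^(−t/τ₂) = 0.16749.
C₂ = 2.02·[1 − (15.030·0.29398 − 10.298·0.16749)/(4.7321)] = 2.02·0.43076 = 0.87014 g/L.

0.870 g/L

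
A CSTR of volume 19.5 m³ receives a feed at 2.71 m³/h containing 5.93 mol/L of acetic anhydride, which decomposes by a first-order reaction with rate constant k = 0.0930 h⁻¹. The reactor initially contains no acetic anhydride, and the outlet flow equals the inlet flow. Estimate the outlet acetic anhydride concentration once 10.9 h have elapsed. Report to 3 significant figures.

3.27 mol/L

Species balance: V dC/dt = Q C_in − Q C − k V C.
dC/dt = (Q/V) C_in − (Q/V + k) C; effective rate a = Q/V + k = 0.13897 + 0.0930 = 0.23197 h⁻¹.
C_ss = Q C_in/(Q + kV) = 3.5526 mol/L; C(t) = C_ss + (C₀ − C_ss) e^(−a t).
C(10.9) = 3.5526 + (-3.5526)·e^(−0.23197·10.9) = 3.5526 + (-3.5526)·0.079777 = 3.2692 mol/L.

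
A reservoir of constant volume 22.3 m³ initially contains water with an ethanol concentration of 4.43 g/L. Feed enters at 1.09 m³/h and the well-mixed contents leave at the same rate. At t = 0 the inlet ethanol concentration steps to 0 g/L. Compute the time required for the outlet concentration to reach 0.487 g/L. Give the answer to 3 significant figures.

45.2 h

Species balance on the tank: V dC/dt = Q(C_in − C), so τ = V/Q = 20.459 h.
C(t) = C_in + (C₀ − C_in) e^(−t/τ). Set C = 0.487 and solve for t:
e^(−t/τ) = (C − C_in)/(C₀ − C_in) = (0.487 − 0)/(4.43 − 0) = 0.10993
t = −τ ln(…) = 20.459 × 2.2079 = 45.171 h.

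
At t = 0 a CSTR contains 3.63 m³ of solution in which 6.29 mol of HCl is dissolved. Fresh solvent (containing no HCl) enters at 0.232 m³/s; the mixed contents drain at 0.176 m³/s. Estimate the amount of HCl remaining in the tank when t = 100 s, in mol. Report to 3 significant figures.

Total volume: dV/dt = Q_in − Q_out = 0.056000 m³/s, so V(t) = 3.63 + 0.056000 t and V(100) = 9.2300 m³.
Species balance (pure solvent in): dm/dt = −Q_out · m/V(t).
dm/m = −Q_out dt/(V₀ + 0.056000 t); integrating gives ln(m/m₀) = −(Q_out/(Q_in−Q_out)) ln(V/V₀).
m = m₀ (V₀/V)^(Q_out/(Q_in−Q_out)) = 6.29 × (3.63/9.2300)^(3.1429) = 0.33486 mol.

0.335 mol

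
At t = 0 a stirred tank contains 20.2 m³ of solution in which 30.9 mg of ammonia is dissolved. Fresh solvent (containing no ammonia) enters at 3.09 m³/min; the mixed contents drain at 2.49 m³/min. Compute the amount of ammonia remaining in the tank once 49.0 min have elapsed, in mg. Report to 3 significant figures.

0.743 mg

Let m(t) be the amount of ammonia. Volume: V(t) = V₀ + (Q_in − Q_out) t = 20.2 + 0.60000 t; V(49.0) = 49.600 m³.
No ammonia enters, so dm/dt = −Q_out · (m/V).
dm/m = −Q_out dt/(V₀ + 0.60000 t); integrating gives ln(m/m₀) = −(Q_out/(Q_in−Q_out)) ln(V/V₀).
m = m₀ (V₀/V)^(Q_out/(Q_in−Q_out)) = 30.9 × (20.2/49.600)^(4.1500) = 0.74288 mg.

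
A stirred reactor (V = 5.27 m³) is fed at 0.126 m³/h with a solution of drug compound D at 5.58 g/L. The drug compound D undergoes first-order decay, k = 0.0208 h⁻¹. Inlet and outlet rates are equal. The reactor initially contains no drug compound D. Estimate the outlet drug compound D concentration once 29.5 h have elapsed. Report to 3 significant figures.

2.19 g/L

V dC/dt = Q(C_in − C) − k V C.
dC/dt = (Q/V) C_in − (Q/V + k) C; effective rate a = Q/V + k = 0.023909 + 0.0208 = 0.044709 h⁻¹.
C_ss = Q C_in/(Q + kV) = 2.9840 g/L; C(t) = C_ss + (C₀ − C_ss) e^(−a t).
C(29.5) = 2.9840 + (-2.9840)·e^(−0.044709·29.5) = 2.9840 + (-2.9840)·0.26743 = 2.1860 g/L.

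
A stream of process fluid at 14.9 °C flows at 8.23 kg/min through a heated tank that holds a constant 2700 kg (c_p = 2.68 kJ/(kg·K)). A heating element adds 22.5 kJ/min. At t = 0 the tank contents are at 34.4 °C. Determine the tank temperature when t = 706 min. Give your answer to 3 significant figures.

18.1 °C

M c_p dT/dt = ṁ c_p (T_in − T) + Q̇.
τ = M/ṁ = 328.07 min; T_ss = T_in + Q̇/(ṁ c_p) = 14.9 + 22.5/(8.23·2.68) = 15.920 °C.
Solution: T(t) = T_ss + (T₀ − T_ss) e^(−t/τ).
T(706) = 15.920 + (18.480)·e^(−706/328.07) = 15.920 + (18.480)·0.11625 = 18.068 °C.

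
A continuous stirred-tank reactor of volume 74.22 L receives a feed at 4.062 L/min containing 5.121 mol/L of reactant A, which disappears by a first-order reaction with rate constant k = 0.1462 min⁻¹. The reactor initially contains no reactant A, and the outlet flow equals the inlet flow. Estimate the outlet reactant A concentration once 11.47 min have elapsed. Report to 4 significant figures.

V dC/dt = Q(C_in − C) − k V C.
This is linear with rate a = Q/V + k = 0.200929 min⁻¹.
C_ss = Q C_in/(Q + kV) = 1.39486 mol/L; C(t) = C_ss + (C₀ − C_ss) e^(−a t).
C(11.47) = 1.39486 + (-1.39486)·e^(−0.200929·11.47) = 1.39486 + (-1.39486)·0.0997930 = 1.25566 mol/L.

1.256 mol/L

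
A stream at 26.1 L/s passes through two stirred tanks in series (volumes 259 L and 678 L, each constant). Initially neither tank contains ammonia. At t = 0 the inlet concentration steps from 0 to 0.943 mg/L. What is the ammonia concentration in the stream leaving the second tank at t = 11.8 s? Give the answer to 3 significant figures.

0.152 mg/L

Each tank obeys Vᵢ dCᵢ/dt = Q(Cᵢ₋₁ − Cᵢ), so τᵢ = Vᵢ/Q.
τ₁ = 259/26.1 = 9.9234 s; τ₂ = 678/26.1 = 25.977 s.
Tank 1: C₁ = C_in(1 − e^(−t/τ₁)). Tank 2 (τ₁ ≠ τ₂): C₂ = C_in[1 − (τ₁ e^(−t/τ₁) − τ₂ e^(−t/τ₂))/(τ₁ − τ₂)].
At t = 11.8: e^(−t/τ₁) = 0.30449, e^(−t/τ₂) = 0.63493.
C₂ = 0.943·[1 − (9.9234·0.30449 − 25.977·0.63493)/(-16.054)] = 0.943·0.16082 = 0.15165 mg/L.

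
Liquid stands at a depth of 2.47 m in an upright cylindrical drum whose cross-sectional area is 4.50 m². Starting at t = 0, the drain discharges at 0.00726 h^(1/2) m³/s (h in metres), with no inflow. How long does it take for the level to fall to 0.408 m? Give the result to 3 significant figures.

1160 s

A dh/dt = −Q_out = −0.00726 √h.
Separate and integrate: 2(√h − √h₀) = −(0.00726/A) t.
t = 2A(√h₀ − √h)/0.00726 = 2·4.50·(√2.47 − √0.408)/0.00726
  = 9.0000 × (1.5716 − 0.63875) / 0.00726 = 1156.5 s.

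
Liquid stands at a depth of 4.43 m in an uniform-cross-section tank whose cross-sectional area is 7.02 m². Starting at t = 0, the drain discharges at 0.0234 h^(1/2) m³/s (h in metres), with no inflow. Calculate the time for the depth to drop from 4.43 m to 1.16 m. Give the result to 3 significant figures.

617 s

A dh/dt = −Q_out = −0.0234 √h.
This is separable: 2 d(√h)/dt = −0.0234/A, so √h = √h₀ − (0.0234/(2A)) t.
t = 2A(√h₀ − √h)/0.0234 = 2·7.02·(√4.43 − √1.16)/0.0234
  = 14.040 × (2.1048 − 1.0770) / 0.0234 = 616.63 s.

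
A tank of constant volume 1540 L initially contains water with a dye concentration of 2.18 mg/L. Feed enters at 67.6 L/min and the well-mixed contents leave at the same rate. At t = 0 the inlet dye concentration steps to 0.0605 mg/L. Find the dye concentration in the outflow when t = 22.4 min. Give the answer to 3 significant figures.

Transient balance on the dissolved component: V dC/dt = Q(C_in − C).
Time constant τ = V/Q = 1540/67.6 = 22.781 min.
Solution: C(t) = C_in + (C₀ − C_in) e^(−t/τ).
C(22.4) = 0.0605 + (2.18 − 0.0605)·e^(−22.4/22.781) = 0.0605 + (2.1195)·0.37408 = 0.85337 mg/L.

0.853 mg/L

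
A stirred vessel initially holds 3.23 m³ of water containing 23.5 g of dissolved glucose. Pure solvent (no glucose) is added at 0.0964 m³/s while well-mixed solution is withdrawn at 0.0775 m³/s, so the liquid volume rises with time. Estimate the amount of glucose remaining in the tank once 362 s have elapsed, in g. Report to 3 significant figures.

0.222 g

Let m(t) be the amount of glucose. Volume: V(t) = V₀ + (Q_in − Q_out) t = 3.23 + 0.018900 t; V(362) = 10.072 m³.
Solute balance: dm/dt = 0 − Q_out C = −Q_out m/V(t).
dm/m = −Q_out dt/(V₀ + 0.018900 t); integrating gives ln(m/m₀) = −(Q_out/(Q_in−Q_out)) ln(V/V₀).
m = m₀ (V₀/V)^(Q_out/(Q_in−Q_out)) = 23.5 × (3.23/10.072)^(4.1005) = 0.22172 g.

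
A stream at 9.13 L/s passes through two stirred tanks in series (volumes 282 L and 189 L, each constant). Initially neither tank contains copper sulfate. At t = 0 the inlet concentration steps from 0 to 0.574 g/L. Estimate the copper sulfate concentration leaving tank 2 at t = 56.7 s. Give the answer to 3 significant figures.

Each tank obeys Vᵢ dCᵢ/dt = Q(Cᵢ₋₁ − Cᵢ), so τᵢ = Vᵢ/Q.
τ₁ = 282/9.13 = 30.887 s; τ₂ = 189/9.13 = 20.701 s.
Tank 1: C₁ = C_in(1 − e^(−t/τ₁)). Tank 2 (τ₁ ≠ τ₂): C₂ = C_in[1 − (τ₁ e^(−t/τ₁) − τ₂ e^(−t/τ₂))/(τ₁ − τ₂)].
At t = 56.7: e^(−t/τ₁) = 0.15950, e^(−t/τ₂) = 0.064635.
C₂ = 0.574·[1 − (30.887·0.15950 − 20.701·0.064635)/(10.186)] = 0.574·0.64771 = 0.37179 g/L.

0.372 g/L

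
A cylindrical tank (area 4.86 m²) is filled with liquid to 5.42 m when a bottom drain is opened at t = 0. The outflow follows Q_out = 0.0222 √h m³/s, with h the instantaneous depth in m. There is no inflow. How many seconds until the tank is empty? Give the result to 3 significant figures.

A dh/dt = −Q_out = −0.0222 √h.
Separate and integrate: 2(√h − √h₀) = −(0.0222/A) t.
Tank is empty when √h = 0: t_empty = 2A√h₀/0.0222.
t_empty = 2·4.86·√5.42/0.0222 = 9.7200·2.3281/0.0222 = 1019.3 s.

1020 s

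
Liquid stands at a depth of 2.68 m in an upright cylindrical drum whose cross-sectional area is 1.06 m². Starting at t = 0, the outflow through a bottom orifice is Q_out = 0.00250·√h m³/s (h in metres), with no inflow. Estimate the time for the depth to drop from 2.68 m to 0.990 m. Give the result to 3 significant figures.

544 s

A dh/dt = −Q_out = −0.00250 √h.
∫ h^(−1/2) dh = −(0.00250/A) ∫ dt, giving 2√h = 2√h₀ − (0.00250/A) t.
t = 2A(√h₀ − √h)/0.00250 = 2·1.06·(√2.68 − √0.990)/0.00250
  = 2.1200 × (1.6371 − 0.99499) / 0.00250 = 544.49 s.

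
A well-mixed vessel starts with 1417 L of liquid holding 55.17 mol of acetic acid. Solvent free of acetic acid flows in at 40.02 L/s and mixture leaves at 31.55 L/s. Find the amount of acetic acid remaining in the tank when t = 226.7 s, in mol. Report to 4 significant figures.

Total volume: dV/dt = Q_in − Q_out = 8.47000 L/s, so V(t) = 1417 + 8.47000 t and V(226.7) = 3337.15 L.
Solute balance: dm/dt = 0 − Q_out C = −Q_out m/V(t).
dm/m = −Q_out dt/(V₀ + 8.47000 t); integrating gives ln(m/m₀) = −(Q_out/(Q_in−Q_out)) ln(V/V₀).
m = m₀ (V₀/V)^(Q_out/(Q_in−Q_out)) = 55.17 × (1417/3337.15)^(3.72491) = 2.26994 mol.

2.270 mol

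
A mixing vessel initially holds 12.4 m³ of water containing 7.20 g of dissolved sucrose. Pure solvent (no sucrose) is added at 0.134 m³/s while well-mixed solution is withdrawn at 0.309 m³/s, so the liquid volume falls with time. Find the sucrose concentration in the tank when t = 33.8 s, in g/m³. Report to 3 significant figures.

0.353 g/m³

Total volume: dV/dt = Q_in − Q_out = -0.17500 m³/s, so V(t) = 12.4 − 0.17500 t and V(33.8) = 6.4850 m³.
No sucrose enters, so dm/dt = −Q_out · (m/V).
dm/m = −Q_out dt/(V₀ − 0.17500 t); integrating gives ln(m/m₀) = −(Q_out/(Q_in−Q_out)) ln(V/V₀).
m = m₀ (V₀/V)^(Q_out/(Q_in−Q_out)) = 7.20 × (12.4/6.4850)^(-1.7657) = 2.2923 g.
C = m/V = 2.2923/6.4850 = 0.35347 g/m³.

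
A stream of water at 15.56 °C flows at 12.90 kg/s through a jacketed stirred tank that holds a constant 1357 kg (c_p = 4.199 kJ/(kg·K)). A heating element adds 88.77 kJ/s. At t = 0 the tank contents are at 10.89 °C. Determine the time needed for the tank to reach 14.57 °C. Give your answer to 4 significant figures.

First-law balance (no shaft work): M c_p dT/dt = ṁ c_p (T_in − T) + 88.77.
τ = M/ṁ = 105.194 s; T_ss = T_in + Q̇/(ṁ c_p) = 17.1988 °C.
T(t) = T_ss + (T₀ − T_ss) e^(−t/τ). Set T = 14.57:
e^(−t/τ) = (14.57 − 17.1988)/(10.89 − 17.1988) = 0.416689
t = −105.194 · ln(0.416689) = 92.0881 s.

92.09 s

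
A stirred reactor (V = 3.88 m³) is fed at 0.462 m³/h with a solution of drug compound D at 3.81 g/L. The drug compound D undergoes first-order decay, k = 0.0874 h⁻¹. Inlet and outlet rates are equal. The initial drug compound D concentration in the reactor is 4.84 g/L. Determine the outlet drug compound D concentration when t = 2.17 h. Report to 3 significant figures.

Accumulation = in − out − consumed: V dC/dt = Q C_in − Q C − k V C.
dC/dt = (Q/V) C_in − (Q/V + k) C; effective rate a = Q/V + k = 0.11907 + 0.0874 = 0.20647 h⁻¹.
C_ss = Q C_in/(Q + kV) = 2.1972 g/L; C(t) = C_ss + (C₀ − C_ss) e^(−a t).
C(2.17) = 2.1972 + (2.6428)·e^(−0.20647·2.17) = 2.1972 + (2.6428)·0.63888 = 3.8856 g/L.

3.89 g/L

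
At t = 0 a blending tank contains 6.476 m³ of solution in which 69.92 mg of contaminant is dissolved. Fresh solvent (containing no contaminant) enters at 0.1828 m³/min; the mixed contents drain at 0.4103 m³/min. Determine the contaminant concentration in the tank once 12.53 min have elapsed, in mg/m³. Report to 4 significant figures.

Let m(t) be the amount of contaminant. Volume: V(t) = V₀ + (Q_in − Q_out) t = 6.476 − 0.227500 t; V(12.53) = 3.62542 m³.
Solute balance: dm/dt = 0 − Q_out C = −Q_out m/V(t).
Separate: dm/m = −Q_out dt/V(t) ⇒ ln(m/m₀) = −(Q_out/(Q_in−Q_out)) ln(V/V₀).
m = m₀ (V₀/V)^(Q_out/(Q_in−Q_out)) = 69.92 × (6.476/3.62542)^(-1.80352) = 24.5589 mg.
C = m/V = 24.5589/3.62542 = 6.77408 mg/m³.

6.774 mg/m³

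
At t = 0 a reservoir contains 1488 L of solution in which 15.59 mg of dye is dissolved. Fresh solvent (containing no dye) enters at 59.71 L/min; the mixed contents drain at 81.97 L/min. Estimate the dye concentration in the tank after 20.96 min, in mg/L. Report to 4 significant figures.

0.003819 mg/L

Let m(t) be the amount of dye. Volume: V(t) = V₀ + (Q_in − Q_out) t = 1488 − 22.2600 t; V(20.96) = 1021.43 L.
No dye enters, so dm/dt = −Q_out · (m/V).
Separate: dm/m = −Q_out dt/V(t) ⇒ ln(m/m₀) = −(Q_out/(Q_in−Q_out)) ln(V/V₀).
m = m₀ (V₀/V)^(Q_out/(Q_in−Q_out)) = 15.59 × (1488/1021.43)^(-3.68239) = 3.90090 mg.
C = m/V = 3.90090/1021.43 = 0.00381906 mg/L.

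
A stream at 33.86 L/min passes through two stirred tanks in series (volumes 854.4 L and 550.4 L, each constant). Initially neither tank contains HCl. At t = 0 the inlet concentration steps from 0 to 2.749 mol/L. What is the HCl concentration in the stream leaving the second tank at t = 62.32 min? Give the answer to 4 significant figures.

2.203 mol/L

Time constants: τᵢ = Vᵢ/Q for each well-mixed tank.
τ₁ = 854.4/33.86 = 25.2333 min; τ₂ = 550.4/33.86 = 16.2552 min.
Solving the cascade with C₁(0)=C₂(0)=0 gives C₂(t) = C_in[1 − (τ₁ e^(−t/τ₁) − τ₂ e^(−t/τ₂))/(τ₁ − τ₂)].
At t = 62.32: e^(−t/τ₁) = 0.0846059, e^(−t/τ₂) = 0.0216260.
C₂ = 2.749·[1 − (25.2333·0.0846059 − 16.2552·0.0216260)/(8.97815)] = 2.749·0.801367 = 2.20296 mol/L.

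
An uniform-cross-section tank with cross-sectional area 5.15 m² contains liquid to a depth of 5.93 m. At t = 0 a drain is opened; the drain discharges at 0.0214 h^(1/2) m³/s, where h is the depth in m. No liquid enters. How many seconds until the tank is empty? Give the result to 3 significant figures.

1170 s

With no inflow, A dh/dt = −0.0214 √h.
Separate and integrate: 2(√h − √h₀) = −(0.0214/A) t.
Set h = 0: 2√h₀ = (0.0214/A) t_empty ⇒ t_empty = 2A√h₀/0.0214.
t_empty = 2·5.15·√5.93/0.0214 = 10.300·2.4352/0.0214 = 1172.1 s.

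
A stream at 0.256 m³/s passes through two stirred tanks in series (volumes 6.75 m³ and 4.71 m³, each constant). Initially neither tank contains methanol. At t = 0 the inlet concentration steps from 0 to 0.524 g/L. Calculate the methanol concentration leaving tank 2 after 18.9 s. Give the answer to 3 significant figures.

0.110 g/L

Species balance on tank i: dCᵢ/dt = (Cᵢ₋₁ − Cᵢ)/τᵢ with τᵢ = Vᵢ/Q.
τ₁ = 6.75/0.256 = 26.367 s; τ₂ = 4.71/0.256 = 18.398 s.
Tank 1: C₁ = C_in(1 − e^(−t/τ₁)). Tank 2 (τ₁ ≠ τ₂): C₂ = C_in[1 − (τ₁ e^(−t/τ₁) − τ₂ e^(−t/τ₂))/(τ₁ − τ₂)].
At t = 18.9: e^(−t/τ₁) = 0.48831, e^(−t/τ₂) = 0.35799.
C₂ = 0.524·[1 − (26.367·0.48831 − 18.398·0.35799)/(7.9688)] = 0.524·0.21079 = 0.11045 g/L.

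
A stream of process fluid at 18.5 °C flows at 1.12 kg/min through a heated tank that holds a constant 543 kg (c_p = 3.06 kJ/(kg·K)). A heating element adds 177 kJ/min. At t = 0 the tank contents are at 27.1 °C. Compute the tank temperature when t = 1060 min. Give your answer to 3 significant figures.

Energy balance: M c_p dT/dt = ṁ c_p (T_in − T) + 177.
Rearrange: dT/dt = (T_ss − T)/τ with τ = M/ṁ = 484.82 min and T_ss = T_in + Q̇/(ṁ c_p) = 70.146 °C.
T approaches T_ss exponentially: T(t) = T_ss + (T₀ − T_ss) e^(−t/τ).
T(1060) = 70.146 + (-43.046)·e^(−1060/484.82) = 70.146 + (-43.046)·0.11232 = 65.311 °C.

65.3 °C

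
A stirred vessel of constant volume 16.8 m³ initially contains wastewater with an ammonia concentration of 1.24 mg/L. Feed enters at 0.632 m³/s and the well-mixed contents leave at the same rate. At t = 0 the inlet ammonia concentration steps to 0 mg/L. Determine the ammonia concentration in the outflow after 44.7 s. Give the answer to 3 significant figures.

Mass balance on the solute (V constant): V dC/dt = Q(C_in − C).
Rewrite as dC/dt + C/τ = C_in/τ, τ = V/Q = 26.582 s.
Solution: C(t) = C_in + (C₀ − C_in) e^(−t/τ).
C(44.7) = 0 + (1.24 − 0)·e^(−44.7/26.582) = 0 + (1.2400)·0.18608 = 0.23074 mg/L.

0.231 mg/L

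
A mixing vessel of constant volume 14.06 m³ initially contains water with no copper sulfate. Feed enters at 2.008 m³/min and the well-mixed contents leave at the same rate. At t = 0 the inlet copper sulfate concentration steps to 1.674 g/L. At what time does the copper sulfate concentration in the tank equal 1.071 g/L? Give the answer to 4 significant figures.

7.149 min

Mass balance on the solute (V constant): V dC/dt = Q(C_in − C), so τ = V/Q = 7.00199 min.
C(t) = C_in + (C₀ − C_in) e^(−t/τ). Set C = 1.071 and solve for t:
e^(−t/τ) = (C − C_in)/(C₀ − C_in) = (1.071 − 1.674)/(0 − 1.674) = 0.360215
t = −τ ln(…) = 7.00199 × 1.02105 = 7.14941 min.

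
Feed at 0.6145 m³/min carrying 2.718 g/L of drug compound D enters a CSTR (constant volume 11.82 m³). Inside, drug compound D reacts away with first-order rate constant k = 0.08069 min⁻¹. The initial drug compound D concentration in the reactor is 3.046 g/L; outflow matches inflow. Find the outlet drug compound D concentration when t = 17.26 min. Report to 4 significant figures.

Species balance: V dC/dt = Q C_in − Q C − k V C.
This is linear with rate a = Q/V + k = 0.132678 min⁻¹.
C_ss = Q C_in/(Q + kV) = 1.06501 g/L; C(t) = C_ss + (C₀ − C_ss) e^(−a t).
C(17.26) = 1.06501 + (1.98099)·e^(−0.132678·17.26) = 1.06501 + (1.98099)·0.101264 = 1.26561 g/L.

1.266 g/L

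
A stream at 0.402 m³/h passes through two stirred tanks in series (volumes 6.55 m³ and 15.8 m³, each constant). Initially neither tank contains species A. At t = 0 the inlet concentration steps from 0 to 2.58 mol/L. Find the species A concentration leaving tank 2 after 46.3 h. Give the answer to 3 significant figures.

1.33 mol/L

Time constants: τᵢ = Vᵢ/Q for each well-mixed tank.
τ₁ = 6.55/0.402 = 16.294 h; τ₂ = 15.8/0.402 = 39.303 h.
Solving the cascade with C₁(0)=C₂(0)=0 gives C₂(t) = C_in[1 − (τ₁ e^(−t/τ₁) − τ₂ e^(−t/τ₂))/(τ₁ − τ₂)].
At t = 46.3: e^(−t/τ₁) = 0.058331, e^(−t/τ₂) = 0.30789.
C₂ = 2.58·[1 − (16.294·0.058331 − 39.303·0.30789)/(-23.010)] = 2.58·0.51540 = 1.3297 mol/L.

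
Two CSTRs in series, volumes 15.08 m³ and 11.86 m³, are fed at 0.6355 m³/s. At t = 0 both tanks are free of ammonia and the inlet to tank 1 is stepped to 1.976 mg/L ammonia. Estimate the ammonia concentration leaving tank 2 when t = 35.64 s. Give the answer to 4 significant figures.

0.9932 mg/L

Time constants: τᵢ = Vᵢ/Q for each well-mixed tank.
τ₁ = 15.08/0.6355 = 23.7293 s; τ₂ = 11.86/0.6355 = 18.6625 s.
Tank 1: C₁ = C_in(1 − e^(−t/τ₁)). Tank 2 (τ₁ ≠ τ₂): C₂ = C_in[1 − (τ₁ e^(−t/τ₁) − τ₂ e^(−t/τ₂))/(τ₁ − τ₂)].
At t = 35.64: e^(−t/τ₁) = 0.222698, e^(−t/τ₂) = 0.148123.
C₂ = 1.976·[1 − (23.7293·0.222698 − 18.6625·0.148123)/(5.06688)] = 1.976·0.502623 = 0.993182 mg/L.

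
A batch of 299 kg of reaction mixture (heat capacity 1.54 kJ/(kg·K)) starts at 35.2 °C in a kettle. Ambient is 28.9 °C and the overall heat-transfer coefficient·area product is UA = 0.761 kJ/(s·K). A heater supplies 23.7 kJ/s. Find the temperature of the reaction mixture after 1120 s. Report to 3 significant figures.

56.1 °C

Energy balance: M c_p dT/dt = −UA(T − T_amb) + Q̇.
dT/dt = (T_ss − T)/τ with T_ss = T_amb + Q̇/UA = 28.9 + 23.7/0.761 = 60.043 °C, τ = M c_p/UA = 299·1.54/0.761 = 605.07 s.
This is linear first-order; T(t) = T_ss + (T₀ − T_ss) e^(−t/τ).
T(1120) = 60.043 + (-24.843)·0.15708 = 56.141 °C.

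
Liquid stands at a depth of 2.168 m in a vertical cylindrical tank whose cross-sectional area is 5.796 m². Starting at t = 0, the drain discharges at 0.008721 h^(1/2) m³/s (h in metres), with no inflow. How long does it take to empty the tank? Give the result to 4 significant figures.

1957 s

Mass balance (ρ constant): A dh/dt = −0.008721 √h.
Separate and integrate: 2(√h − √h₀) = −(0.008721/A) t.
Set h = 0: 2√h₀ = (0.008721/A) t_empty ⇒ t_empty = 2A√h₀/0.008721.
t_empty = 2·5.796·√2.168/0.008721 = 11.5920·1.47241/0.008721 = 1957.14 s.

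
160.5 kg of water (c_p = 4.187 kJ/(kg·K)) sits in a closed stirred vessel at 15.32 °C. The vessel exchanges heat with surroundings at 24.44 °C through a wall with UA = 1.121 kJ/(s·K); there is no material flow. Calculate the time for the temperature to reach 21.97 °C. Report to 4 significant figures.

Heat balance on the well-mixed liquid: M c_p dT/dt = −UA(T − T_amb).
τ = M c_p/UA = 599.477 s; T_ss = T_amb = 24.4400 °C.
T(t) = T_ss + (T₀ − T_ss)e^(−t/τ); set T = 21.97:
t = −τ ln[(T − T_ss)/(T₀ − T_ss)] = −599.477 · ln(0.270833) = 783.068 s.

783.1 s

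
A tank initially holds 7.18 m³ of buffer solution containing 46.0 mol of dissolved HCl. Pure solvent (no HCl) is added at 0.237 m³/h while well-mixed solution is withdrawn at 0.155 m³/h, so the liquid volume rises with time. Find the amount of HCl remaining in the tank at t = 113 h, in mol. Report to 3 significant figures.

Let m(t) be the amount of HCl. Volume: V(t) = V₀ + (Q_in − Q_out) t = 7.18 + 0.082000 t; V(113) = 16.446 m³.
Solute balance: dm/dt = 0 − Q_out C = −Q_out m/V(t).
Separate: dm/m = −Q_out dt/V(t) ⇒ ln(m/m₀) = −(Q_out/(Q_in−Q_out)) ln(V/V₀).
m = m₀ (V₀/V)^(Q_out/(Q_in−Q_out)) = 46.0 × (7.18/16.446)^(1.8902) = 9.6027 mol.

9.60 mol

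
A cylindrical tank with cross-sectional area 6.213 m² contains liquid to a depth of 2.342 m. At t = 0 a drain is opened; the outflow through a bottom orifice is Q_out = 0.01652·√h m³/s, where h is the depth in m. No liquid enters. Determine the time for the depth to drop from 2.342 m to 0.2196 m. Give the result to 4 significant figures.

798.6 s

Accumulation of liquid (constant cross-section A): A dh/dt = −0.01652 √h.
∫ h^(−1/2) dh = −(0.01652/A) ∫ dt, giving 2√h = 2√h₀ − (0.01652/A) t.
t = 2A(√h₀ − √h)/0.01652 = 2·6.213·(√2.342 − √0.2196)/0.01652
  = 12.4260 × (1.53036 − 0.468615) / 0.01652 = 798.622 s.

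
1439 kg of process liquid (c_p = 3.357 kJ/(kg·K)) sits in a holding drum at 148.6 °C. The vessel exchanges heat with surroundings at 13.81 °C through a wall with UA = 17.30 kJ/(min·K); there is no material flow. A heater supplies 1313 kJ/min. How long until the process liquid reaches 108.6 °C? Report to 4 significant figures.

317.5 min

Lumped-capacitance energy balance: M c_p dT/dt = UA(T_amb − T) + Q̇.
τ = M c_p/UA = 279.233 min; T_ss = T_amb + Q̇/UA = 13.81 + 1313/17.30 = 89.7060 °C.
T(t) = T_ss + (T₀ − T_ss)e^(−t/τ); set T = 108.6:
t = −τ ln[(T − T_ss)/(T₀ − T_ss)] = −279.233 · ln(0.320814) = 317.458 min.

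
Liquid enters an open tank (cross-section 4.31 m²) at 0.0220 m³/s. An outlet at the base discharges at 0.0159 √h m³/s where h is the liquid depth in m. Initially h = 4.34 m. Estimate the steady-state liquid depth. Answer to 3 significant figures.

1.91 m

Volume balance on the tank: A dh/dt = Q_in − 0.0159 √h. At steady state dh/dt = 0:
Q_in = 0.0159 √h_ss ⇒ √h_ss = 0.0220/0.0159 = 1.3836.
h_ss = 1.3836² = 1.9145 m. (Since h₀ = 4.34 m > h_ss, the level will fall toward this value.)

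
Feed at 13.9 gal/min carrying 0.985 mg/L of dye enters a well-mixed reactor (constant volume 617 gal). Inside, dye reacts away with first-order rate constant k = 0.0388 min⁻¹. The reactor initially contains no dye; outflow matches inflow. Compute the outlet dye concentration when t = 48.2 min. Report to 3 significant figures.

Accumulation = in − out − consumed: V dC/dt = Q C_in − Q C − k V C.
This is linear with rate a = Q/V + k = 0.061328 min⁻¹.
C_ss = Q C_in/(Q + kV) = 0.36183 mg/L; C(t) = C_ss + (C₀ − C_ss) e^(−a t).
C(48.2) = 0.36183 + (-0.36183)·e^(−0.061328·48.2) = 0.36183 + (-0.36183)·0.052025 = 0.34301 mg/L.

0.343 mg/L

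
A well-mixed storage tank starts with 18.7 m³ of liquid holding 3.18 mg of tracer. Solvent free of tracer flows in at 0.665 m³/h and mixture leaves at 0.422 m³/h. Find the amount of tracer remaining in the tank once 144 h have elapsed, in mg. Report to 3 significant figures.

Total volume: dV/dt = Q_in − Q_out = 0.24300 m³/h, so V(t) = 18.7 + 0.24300 t and V(144) = 53.692 m³.
No tracer enters, so dm/dt = −Q_out · (m/V).
Separate: dm/m = −Q_out dt/V(t) ⇒ ln(m/m₀) = −(Q_out/(Q_in−Q_out)) ln(V/V₀).
m = m₀ (V₀/V)^(Q_out/(Q_in−Q_out)) = 3.18 × (18.7/53.692)^(1.7366) = 0.50925 mg.

0.509 mg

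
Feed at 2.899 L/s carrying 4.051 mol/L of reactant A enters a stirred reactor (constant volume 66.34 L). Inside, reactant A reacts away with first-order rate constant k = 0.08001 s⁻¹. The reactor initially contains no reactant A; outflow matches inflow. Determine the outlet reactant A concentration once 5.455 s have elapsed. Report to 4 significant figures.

Species balance: V dC/dt = Q C_in − Q C − k V C.
This is linear with rate a = Q/V + k = 0.123709 s⁻¹.
C_ss = Q C_in/(Q + kV) = 1.43098 mol/L; C(t) = C_ss + (C₀ − C_ss) e^(−a t).
C(5.455) = 1.43098 + (-1.43098)·e^(−0.123709·5.455) = 1.43098 + (-1.43098)·0.509241 = 0.702265 mol/L.

0.7023 mol/L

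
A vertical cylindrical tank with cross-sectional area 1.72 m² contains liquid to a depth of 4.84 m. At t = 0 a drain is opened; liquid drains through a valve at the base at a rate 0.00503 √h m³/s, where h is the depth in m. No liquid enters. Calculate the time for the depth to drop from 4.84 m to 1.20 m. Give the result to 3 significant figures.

With no inflow, A dh/dt = −0.00503 √h.
Separate and integrate: 2(√h − √h₀) = −(0.00503/A) t.
t = 2A(√h₀ − √h)/0.00503 = 2·1.72·(√4.84 − √1.20)/0.00503
  = 3.4400 × (2.2000 − 1.0954) / 0.00503 = 755.40 s.

755 s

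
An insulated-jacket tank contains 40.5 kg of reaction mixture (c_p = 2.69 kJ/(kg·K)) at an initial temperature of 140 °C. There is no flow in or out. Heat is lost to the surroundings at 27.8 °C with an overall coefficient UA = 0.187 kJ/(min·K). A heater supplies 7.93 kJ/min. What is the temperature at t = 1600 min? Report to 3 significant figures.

74.7 °C

M c_p dT/dt = −UA(T − T_amb) + Q̇.
dT/dt = (T_ss − T)/τ with T_ss = T_amb + Q̇/UA = 27.8 + 7.93/0.187 = 70.206 °C, τ = M c_p/UA = 40.5·2.69/0.187 = 582.59 min.
T approaches T_ss exponentially: T(t) = T_ss + (T₀ − T_ss) e^(−t/τ).
T(1600) = 70.206 + (69.794)·0.064162 = 74.685 °C.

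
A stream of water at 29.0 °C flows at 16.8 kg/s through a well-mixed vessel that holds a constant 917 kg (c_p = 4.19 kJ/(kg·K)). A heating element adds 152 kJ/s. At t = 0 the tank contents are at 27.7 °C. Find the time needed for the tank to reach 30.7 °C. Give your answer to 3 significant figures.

110 s

First-law balance (no shaft work): M c_p dT/dt = ṁ c_p (T_in − T) + 152.
τ = M/ṁ = 54.583 s; T_ss = T_in + Q̇/(ṁ c_p) = 31.159 °C.
T(t) = T_ss + (T₀ − T_ss) e^(−t/τ). Set T = 30.7:
e^(−t/τ) = (30.7 − 31.159)/(27.7 − 31.159) = 0.13278
t = −54.583 · ln(0.13278) = 110.21 s.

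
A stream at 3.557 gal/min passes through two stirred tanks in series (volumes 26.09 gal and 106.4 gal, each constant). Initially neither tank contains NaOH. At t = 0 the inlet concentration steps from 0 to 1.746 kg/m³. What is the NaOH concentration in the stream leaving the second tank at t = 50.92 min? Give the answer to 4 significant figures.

Time constants: τᵢ = Vᵢ/Q for each well-mixed tank.
τ₁ = 26.09/3.557 = 7.33483 min; τ₂ = 106.4/3.557 = 29.9128 min.
Tank 1: C₁ = C_in(1 − e^(−t/τ₁)). Tank 2 (τ₁ ≠ τ₂): C₂ = C_in[1 − (τ₁ e^(−t/τ₁) − τ₂ e^(−t/τ₂))/(τ₁ − τ₂)].
At t = 50.92: e^(−t/τ₁) = 0.000966125, e^(−t/τ₂) = 0.182268.
C₂ = 1.746·[1 − (7.33483·0.000966125 − 29.9128·0.182268)/(-22.5780)] = 1.746·0.758834 = 1.32492 kg/m³.

1.325 kg/m³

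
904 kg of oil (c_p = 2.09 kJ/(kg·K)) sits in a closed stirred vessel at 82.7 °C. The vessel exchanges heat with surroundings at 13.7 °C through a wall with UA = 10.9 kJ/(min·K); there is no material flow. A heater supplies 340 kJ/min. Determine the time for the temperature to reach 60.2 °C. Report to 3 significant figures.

M c_p dT/dt = −UA(T − T_amb) + Q̇.
τ = M c_p/UA = 173.34 min; T_ss = T_amb + Q̇/UA = 13.7 + 340/10.9 = 44.893 °C.
T(t) = T_ss + (T₀ − T_ss)e^(−t/τ); set T = 60.2:
t = −τ ln[(T − T_ss)/(T₀ − T_ss)] = −173.34 · ln(0.40488) = 156.73 min.

157 min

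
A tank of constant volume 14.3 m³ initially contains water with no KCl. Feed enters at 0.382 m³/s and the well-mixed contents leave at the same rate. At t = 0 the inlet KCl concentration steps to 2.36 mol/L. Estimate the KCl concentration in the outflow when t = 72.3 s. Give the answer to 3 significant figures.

Mass balance on the solute (V constant): V dC/dt = Q(C_in − C).
Time constant τ = V/Q = 14.3/0.382 = 37.435 s.
Solution: C(t) = C_in + (C₀ − C_in) e^(−t/τ).
C(72.3) = 2.36 + (0 − 2.36)·e^(−72.3/37.435) = 2.36 + (-2.3600)·0.14495 = 2.0179 mol/L.

2.02 mol/L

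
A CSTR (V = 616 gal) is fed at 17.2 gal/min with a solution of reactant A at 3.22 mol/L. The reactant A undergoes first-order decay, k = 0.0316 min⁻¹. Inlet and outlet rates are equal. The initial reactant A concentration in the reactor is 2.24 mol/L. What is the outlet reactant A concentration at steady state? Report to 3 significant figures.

1.51 mol/L

Species balance: V dC/dt = Q C_in − Q C − k V C.
At steady state: 0 = Q C_in − (Q + kV) C_ss, so C_ss = Q C_in/(Q + kV).
C_ss = 17.2·3.22/(17.2 + 0.0316·616) = 55.384/36.666 = 1.5105 mol/L.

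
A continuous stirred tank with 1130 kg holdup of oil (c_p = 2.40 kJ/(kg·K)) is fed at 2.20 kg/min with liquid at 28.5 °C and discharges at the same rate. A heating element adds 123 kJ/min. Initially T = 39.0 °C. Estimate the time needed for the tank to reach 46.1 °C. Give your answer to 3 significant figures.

Unsteady energy balance on the tank contents: M c_p dT/dt = ṁ c_p (T_in − T) + 123.
τ = M/ṁ = 513.64 min; T_ss = T_in + Q̇/(ṁ c_p) = 51.795 °C.
T(t) = T_ss + (T₀ − T_ss) e^(−t/τ). Set T = 46.1:
e^(−t/τ) = (46.1 − 51.795)/(39.0 − 51.795) = 0.44512
t = −513.64 · ln(0.44512) = 415.75 min.

416 min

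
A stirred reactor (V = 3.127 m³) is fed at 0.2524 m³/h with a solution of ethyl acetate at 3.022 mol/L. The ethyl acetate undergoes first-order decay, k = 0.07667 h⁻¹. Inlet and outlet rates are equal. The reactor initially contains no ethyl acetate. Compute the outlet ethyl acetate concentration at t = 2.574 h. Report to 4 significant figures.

Species balance: V dC/dt = Q C_in − Q C − k V C.
dC/dt = (Q/V) C_in − (Q/V + k) C; effective rate a = Q/V + k = 0.0807163 + 0.07667 = 0.157386 h⁻¹.
C_ss = Q C_in/(Q + kV) = 1.54985 mol/L; C(t) = C_ss + (C₀ − C_ss) e^(−a t).
C(2.574) = 1.54985 + (-1.54985)·e^(−0.157386·2.574) = 1.54985 + (-1.54985)·0.666902 = 0.516251 mol/L.

0.5163 mol/L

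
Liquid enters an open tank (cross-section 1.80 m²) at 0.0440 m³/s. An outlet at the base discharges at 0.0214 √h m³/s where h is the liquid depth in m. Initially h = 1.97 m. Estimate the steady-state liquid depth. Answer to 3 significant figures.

4.23 m

Level balance: A dh/dt = 0.0440 − 0.0214 √h. Setting dh/dt = 0:
Q_in = 0.0214 √h_ss ⇒ √h_ss = 0.0440/0.0214 = 2.0561.
h_ss = 2.0561² = 4.2274 m. (Since h₀ = 1.97 m < h_ss, the level will rise toward this value.)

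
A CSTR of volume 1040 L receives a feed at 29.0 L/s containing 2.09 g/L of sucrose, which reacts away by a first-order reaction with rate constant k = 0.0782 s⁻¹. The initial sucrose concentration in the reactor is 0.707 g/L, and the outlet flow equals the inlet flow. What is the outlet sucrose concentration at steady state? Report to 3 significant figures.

0.549 g/L

Species balance: V dC/dt = Q C_in − Q C − k V C.
Steady state (dC/dt = 0): C_ss = Q C_in/(Q + kV) = C_in/(1 + kV/Q).
C_ss = 29.0·2.09/(29.0 + 0.0782·1040) = 60.610/110.33 = 0.54936 g/L.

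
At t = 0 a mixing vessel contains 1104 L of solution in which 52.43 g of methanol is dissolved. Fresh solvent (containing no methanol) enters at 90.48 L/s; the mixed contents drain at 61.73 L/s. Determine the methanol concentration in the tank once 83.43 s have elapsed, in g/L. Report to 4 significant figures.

Total volume: dV/dt = Q_in − Q_out = 28.7500 L/s, so V(t) = 1104 + 28.7500 t and V(83.43) = 3502.61 L.
No methanol enters, so dm/dt = −Q_out · (m/V).
dm/m = −Q_out dt/(V₀ + 28.7500 t); integrating gives ln(m/m₀) = −(Q_out/(Q_in−Q_out)) ln(V/V₀).
m = m₀ (V₀/V)^(Q_out/(Q_in−Q_out)) = 52.43 × (1104/3502.61)^(2.14713) = 4.39500 g.
C = m/V = 4.39500/3502.61 = 0.00125478 g/L.

0.001255 g/L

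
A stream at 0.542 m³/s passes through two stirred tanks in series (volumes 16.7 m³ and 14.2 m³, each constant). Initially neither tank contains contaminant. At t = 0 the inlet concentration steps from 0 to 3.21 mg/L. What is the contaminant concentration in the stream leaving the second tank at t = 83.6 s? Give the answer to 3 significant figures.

Time constants: τᵢ = Vᵢ/Q for each well-mixed tank.
τ₁ = 16.7/0.542 = 30.812 s; τ₂ = 14.2/0.542 = 26.199 s.
Tank 1: C₁ = C_in(1 − e^(−t/τ₁)). Tank 2 (τ₁ ≠ τ₂): C₂ = C_in[1 − (τ₁ e^(−t/τ₁) − τ₂ e^(−t/τ₂))/(τ₁ − τ₂)].
At t = 83.6: e^(−t/τ₁) = 0.066321, e^(−t/τ₂) = 0.041134.
C₂ = 3.21·[1 − (30.812·0.066321 − 26.199·0.041134)/(4.6125)] = 3.21·0.79061 = 2.5379 mg/L.

2.54 mg/L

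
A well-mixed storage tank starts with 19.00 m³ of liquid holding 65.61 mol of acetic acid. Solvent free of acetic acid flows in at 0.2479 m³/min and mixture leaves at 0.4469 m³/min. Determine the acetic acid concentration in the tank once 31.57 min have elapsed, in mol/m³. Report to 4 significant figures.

Total volume: dV/dt = Q_in − Q_out = -0.199000 m³/min, so V(t) = 19.00 − 0.199000 t and V(31.57) = 12.7176 m³.
No acetic acid enters, so dm/dt = −Q_out · (m/V).
dm/m = −Q_out dt/(V₀ − 0.199000 t); integrating gives ln(m/m₀) = −(Q_out/(Q_in−Q_out)) ln(V/V₀).
m = m₀ (V₀/V)^(Q_out/(Q_in−Q_out)) = 65.61 × (19.00/12.7176)^(-2.24573) = 26.6335 mol.
C = m/V = 26.6335/12.7176 = 2.09423 mol/m³.

2.094 mol/m³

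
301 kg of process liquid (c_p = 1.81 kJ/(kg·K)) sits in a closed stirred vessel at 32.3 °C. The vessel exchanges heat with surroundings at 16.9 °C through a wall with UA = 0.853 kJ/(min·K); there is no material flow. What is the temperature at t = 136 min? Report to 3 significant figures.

Lumped-capacitance energy balance: M c_p dT/dt = UA(T_amb − T).
dT/dt = (T_ss − T)/τ with T_ss = T_amb = 16.900 °C, τ = M c_p/UA = 301·1.81/0.853 = 638.70 min.
T approaches T_ss exponentially: T(t) = T_ss + (T₀ − T_ss) e^(−t/τ).
T(136) = 16.900 + (15.400)·0.80821 = 29.346 °C.

29.3 °C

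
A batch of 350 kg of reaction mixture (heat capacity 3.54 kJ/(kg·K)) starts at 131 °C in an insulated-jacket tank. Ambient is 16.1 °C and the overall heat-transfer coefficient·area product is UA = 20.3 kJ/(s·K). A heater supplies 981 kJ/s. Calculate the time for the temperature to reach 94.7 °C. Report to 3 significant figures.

M c_p dT/dt = −UA(T − T_amb) + Q̇.
τ = M c_p/UA = 61.034 s; T_ss = T_amb + Q̇/UA = 16.1 + 981/20.3 = 64.425 °C.
T(t) = T_ss + (T₀ − T_ss)e^(−t/τ); set T = 94.7:
t = −τ ln[(T − T_ss)/(T₀ − T_ss)] = −61.034 · ln(0.45475) = 48.096 s.

48.1 s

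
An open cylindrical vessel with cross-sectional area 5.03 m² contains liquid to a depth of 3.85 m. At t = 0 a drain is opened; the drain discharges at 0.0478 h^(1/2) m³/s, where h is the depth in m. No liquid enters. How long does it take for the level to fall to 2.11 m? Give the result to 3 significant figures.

107 s

With no inflow, A dh/dt = −0.0478 √h.
∫ h^(−1/2) dh = −(0.0478/A) ∫ dt, giving 2√h = 2√h₀ − (0.0478/A) t.
t = 2A(√h₀ − √h)/0.0478 = 2·5.03·(√3.85 − √2.11)/0.0478
  = 10.060 × (1.9621 − 1.4526) / 0.0478 = 107.24 s.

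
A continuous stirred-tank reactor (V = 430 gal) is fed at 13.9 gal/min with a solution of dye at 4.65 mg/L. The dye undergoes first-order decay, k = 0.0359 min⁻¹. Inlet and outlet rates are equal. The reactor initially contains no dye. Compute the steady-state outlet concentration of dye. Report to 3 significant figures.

2.20 mg/L

Accumulation = in − out − consumed: V dC/dt = Q C_in − Q C − k V C.
Steady state (dC/dt = 0): C_ss = Q C_in/(Q + kV) = C_in/(1 + kV/Q).
C_ss = 13.9·4.65/(13.9 + 0.0359·430) = 64.635/29.337 = 2.2032 mg/L.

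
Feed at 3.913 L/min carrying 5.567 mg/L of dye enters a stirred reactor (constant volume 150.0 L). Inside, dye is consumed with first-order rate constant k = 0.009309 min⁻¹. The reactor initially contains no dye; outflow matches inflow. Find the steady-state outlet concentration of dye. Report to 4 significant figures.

Species balance: V dC/dt = Q C_in − Q C − k V C.
At steady state: 0 = Q C_in − (Q + kV) C_ss, so C_ss = Q C_in/(Q + kV).
C_ss = 3.913·5.567/(3.913 + 0.009309·150.0) = 21.7837/5.30935 = 4.10289 mg/L.

4.103 mg/L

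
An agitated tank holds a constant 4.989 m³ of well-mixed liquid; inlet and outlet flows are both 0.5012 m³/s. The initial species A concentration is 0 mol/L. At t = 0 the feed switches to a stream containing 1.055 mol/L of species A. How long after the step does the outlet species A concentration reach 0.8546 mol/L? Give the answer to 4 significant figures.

16.53 s

Species balance on the tank: V dC/dt = Q(C_in − C), so τ = V/Q = 9.95411 s.
C(t) = C_in + (C₀ − C_in) e^(−t/τ). Set C = 0.8546 and solve for t:
e^(−t/τ) = (C − C_in)/(C₀ − C_in) = (0.8546 − 1.055)/(0 − 1.055) = 0.189953
t = −τ ln(…) = 9.95411 × 1.66098 = 16.5336 s.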